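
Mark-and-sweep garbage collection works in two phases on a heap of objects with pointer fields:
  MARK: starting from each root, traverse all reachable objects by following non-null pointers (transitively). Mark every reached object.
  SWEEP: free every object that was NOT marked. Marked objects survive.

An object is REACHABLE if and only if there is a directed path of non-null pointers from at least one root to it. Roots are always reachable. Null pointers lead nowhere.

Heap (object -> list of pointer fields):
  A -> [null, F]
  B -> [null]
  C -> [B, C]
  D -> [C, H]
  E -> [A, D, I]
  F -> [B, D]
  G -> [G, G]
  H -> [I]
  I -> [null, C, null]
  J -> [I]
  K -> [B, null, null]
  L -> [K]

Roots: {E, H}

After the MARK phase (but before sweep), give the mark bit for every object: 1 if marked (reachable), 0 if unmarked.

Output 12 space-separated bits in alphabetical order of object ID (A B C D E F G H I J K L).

Answer: 1 1 1 1 1 1 0 1 1 0 0 0

Derivation:
Roots: E H
Mark E: refs=A D I, marked=E
Mark H: refs=I, marked=E H
Mark A: refs=null F, marked=A E H
Mark D: refs=C H, marked=A D E H
Mark I: refs=null C null, marked=A D E H I
Mark F: refs=B D, marked=A D E F H I
Mark C: refs=B C, marked=A C D E F H I
Mark B: refs=null, marked=A B C D E F H I
Unmarked (collected): G J K L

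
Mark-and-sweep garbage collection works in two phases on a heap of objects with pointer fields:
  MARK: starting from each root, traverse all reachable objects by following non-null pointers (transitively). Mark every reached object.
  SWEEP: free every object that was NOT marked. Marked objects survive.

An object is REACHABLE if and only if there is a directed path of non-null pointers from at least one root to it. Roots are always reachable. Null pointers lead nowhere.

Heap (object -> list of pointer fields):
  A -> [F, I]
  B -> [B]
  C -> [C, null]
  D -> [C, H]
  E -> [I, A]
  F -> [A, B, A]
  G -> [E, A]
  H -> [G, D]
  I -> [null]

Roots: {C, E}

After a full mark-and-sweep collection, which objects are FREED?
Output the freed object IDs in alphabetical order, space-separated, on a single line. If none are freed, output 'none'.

Answer: D G H

Derivation:
Roots: C E
Mark C: refs=C null, marked=C
Mark E: refs=I A, marked=C E
Mark I: refs=null, marked=C E I
Mark A: refs=F I, marked=A C E I
Mark F: refs=A B A, marked=A C E F I
Mark B: refs=B, marked=A B C E F I
Unmarked (collected): D G H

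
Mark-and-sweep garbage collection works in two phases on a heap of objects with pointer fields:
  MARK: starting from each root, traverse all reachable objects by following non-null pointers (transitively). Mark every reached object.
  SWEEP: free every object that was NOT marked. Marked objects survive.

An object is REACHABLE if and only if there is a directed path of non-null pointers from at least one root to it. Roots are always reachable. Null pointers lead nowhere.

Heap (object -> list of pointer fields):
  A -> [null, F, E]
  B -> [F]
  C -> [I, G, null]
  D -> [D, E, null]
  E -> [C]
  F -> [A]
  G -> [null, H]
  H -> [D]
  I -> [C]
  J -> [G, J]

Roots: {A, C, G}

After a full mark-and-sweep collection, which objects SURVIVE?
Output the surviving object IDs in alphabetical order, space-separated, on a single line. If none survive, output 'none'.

Answer: A C D E F G H I

Derivation:
Roots: A C G
Mark A: refs=null F E, marked=A
Mark C: refs=I G null, marked=A C
Mark G: refs=null H, marked=A C G
Mark F: refs=A, marked=A C F G
Mark E: refs=C, marked=A C E F G
Mark I: refs=C, marked=A C E F G I
Mark H: refs=D, marked=A C E F G H I
Mark D: refs=D E null, marked=A C D E F G H I
Unmarked (collected): B J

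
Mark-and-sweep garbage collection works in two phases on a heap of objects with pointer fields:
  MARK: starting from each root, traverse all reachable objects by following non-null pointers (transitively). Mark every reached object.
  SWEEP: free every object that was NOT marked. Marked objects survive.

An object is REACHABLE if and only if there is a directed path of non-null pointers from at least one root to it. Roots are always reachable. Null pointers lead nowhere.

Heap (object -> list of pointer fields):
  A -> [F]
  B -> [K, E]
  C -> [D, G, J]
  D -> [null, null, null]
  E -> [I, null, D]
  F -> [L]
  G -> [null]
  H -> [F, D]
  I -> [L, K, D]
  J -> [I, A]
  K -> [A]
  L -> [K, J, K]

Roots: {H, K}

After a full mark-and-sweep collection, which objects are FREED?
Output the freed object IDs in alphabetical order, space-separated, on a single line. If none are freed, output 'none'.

Answer: B C E G

Derivation:
Roots: H K
Mark H: refs=F D, marked=H
Mark K: refs=A, marked=H K
Mark F: refs=L, marked=F H K
Mark D: refs=null null null, marked=D F H K
Mark A: refs=F, marked=A D F H K
Mark L: refs=K J K, marked=A D F H K L
Mark J: refs=I A, marked=A D F H J K L
Mark I: refs=L K D, marked=A D F H I J K L
Unmarked (collected): B C E G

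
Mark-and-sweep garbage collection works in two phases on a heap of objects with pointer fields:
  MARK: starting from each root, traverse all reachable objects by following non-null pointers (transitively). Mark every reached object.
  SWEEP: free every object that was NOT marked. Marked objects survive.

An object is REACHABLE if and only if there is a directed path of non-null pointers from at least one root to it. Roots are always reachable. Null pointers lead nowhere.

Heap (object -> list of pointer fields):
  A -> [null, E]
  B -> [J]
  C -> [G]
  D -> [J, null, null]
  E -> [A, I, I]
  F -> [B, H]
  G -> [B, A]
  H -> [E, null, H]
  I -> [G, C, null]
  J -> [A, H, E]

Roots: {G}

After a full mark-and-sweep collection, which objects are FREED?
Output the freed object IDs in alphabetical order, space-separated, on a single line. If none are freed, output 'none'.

Roots: G
Mark G: refs=B A, marked=G
Mark B: refs=J, marked=B G
Mark A: refs=null E, marked=A B G
Mark J: refs=A H E, marked=A B G J
Mark E: refs=A I I, marked=A B E G J
Mark H: refs=E null H, marked=A B E G H J
Mark I: refs=G C null, marked=A B E G H I J
Mark C: refs=G, marked=A B C E G H I J
Unmarked (collected): D F

Answer: D F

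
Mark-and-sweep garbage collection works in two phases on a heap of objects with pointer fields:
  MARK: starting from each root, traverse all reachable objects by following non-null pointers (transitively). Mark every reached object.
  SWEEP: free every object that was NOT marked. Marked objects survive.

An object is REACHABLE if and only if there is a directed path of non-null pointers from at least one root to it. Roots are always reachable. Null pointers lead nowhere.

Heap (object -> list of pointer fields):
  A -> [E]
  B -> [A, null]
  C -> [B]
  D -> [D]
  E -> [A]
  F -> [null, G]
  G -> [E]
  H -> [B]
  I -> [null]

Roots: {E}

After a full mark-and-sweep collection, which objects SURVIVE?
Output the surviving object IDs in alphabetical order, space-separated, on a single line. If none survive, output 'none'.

Answer: A E

Derivation:
Roots: E
Mark E: refs=A, marked=E
Mark A: refs=E, marked=A E
Unmarked (collected): B C D F G H I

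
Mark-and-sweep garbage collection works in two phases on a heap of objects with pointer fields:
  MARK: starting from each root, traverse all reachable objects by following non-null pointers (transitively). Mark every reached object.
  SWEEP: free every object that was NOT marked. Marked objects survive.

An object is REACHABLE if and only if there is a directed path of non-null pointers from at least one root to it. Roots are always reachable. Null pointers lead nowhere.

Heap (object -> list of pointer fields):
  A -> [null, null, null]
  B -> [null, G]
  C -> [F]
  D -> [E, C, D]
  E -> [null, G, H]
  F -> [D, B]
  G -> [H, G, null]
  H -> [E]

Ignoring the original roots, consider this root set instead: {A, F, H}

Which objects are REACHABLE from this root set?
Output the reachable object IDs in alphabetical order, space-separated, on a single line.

Answer: A B C D E F G H

Derivation:
Roots: A F H
Mark A: refs=null null null, marked=A
Mark F: refs=D B, marked=A F
Mark H: refs=E, marked=A F H
Mark D: refs=E C D, marked=A D F H
Mark B: refs=null G, marked=A B D F H
Mark E: refs=null G H, marked=A B D E F H
Mark C: refs=F, marked=A B C D E F H
Mark G: refs=H G null, marked=A B C D E F G H
Unmarked (collected): (none)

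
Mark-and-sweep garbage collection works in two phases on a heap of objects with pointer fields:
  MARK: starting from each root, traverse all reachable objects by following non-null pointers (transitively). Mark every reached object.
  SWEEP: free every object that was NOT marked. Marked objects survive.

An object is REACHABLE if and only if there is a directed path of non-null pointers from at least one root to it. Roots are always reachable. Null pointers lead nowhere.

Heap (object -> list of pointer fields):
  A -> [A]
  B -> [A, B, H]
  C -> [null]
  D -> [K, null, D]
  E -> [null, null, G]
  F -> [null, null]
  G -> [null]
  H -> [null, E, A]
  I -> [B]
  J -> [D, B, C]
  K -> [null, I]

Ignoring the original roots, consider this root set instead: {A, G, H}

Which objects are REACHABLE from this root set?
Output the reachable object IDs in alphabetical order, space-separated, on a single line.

Roots: A G H
Mark A: refs=A, marked=A
Mark G: refs=null, marked=A G
Mark H: refs=null E A, marked=A G H
Mark E: refs=null null G, marked=A E G H
Unmarked (collected): B C D F I J K

Answer: A E G H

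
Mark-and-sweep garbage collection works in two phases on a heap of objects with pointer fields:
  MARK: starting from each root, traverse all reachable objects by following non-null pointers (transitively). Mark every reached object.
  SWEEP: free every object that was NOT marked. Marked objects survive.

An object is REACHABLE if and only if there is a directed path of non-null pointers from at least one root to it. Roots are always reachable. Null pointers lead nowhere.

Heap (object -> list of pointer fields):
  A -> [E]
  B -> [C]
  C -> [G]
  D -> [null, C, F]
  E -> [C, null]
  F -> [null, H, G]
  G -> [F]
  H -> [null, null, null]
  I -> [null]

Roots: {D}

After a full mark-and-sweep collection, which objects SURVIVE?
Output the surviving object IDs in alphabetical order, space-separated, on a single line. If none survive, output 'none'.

Roots: D
Mark D: refs=null C F, marked=D
Mark C: refs=G, marked=C D
Mark F: refs=null H G, marked=C D F
Mark G: refs=F, marked=C D F G
Mark H: refs=null null null, marked=C D F G H
Unmarked (collected): A B E I

Answer: C D F G H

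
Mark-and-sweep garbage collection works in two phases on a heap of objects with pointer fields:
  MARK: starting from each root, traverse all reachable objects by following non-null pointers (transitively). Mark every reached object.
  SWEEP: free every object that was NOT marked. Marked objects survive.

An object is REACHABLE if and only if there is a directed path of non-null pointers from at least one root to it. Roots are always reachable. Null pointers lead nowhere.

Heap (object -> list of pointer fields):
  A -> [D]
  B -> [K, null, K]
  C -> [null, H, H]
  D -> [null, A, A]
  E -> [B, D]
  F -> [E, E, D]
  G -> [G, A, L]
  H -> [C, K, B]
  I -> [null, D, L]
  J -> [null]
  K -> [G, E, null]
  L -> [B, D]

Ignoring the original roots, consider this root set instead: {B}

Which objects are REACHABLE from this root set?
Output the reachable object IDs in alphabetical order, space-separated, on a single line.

Roots: B
Mark B: refs=K null K, marked=B
Mark K: refs=G E null, marked=B K
Mark G: refs=G A L, marked=B G K
Mark E: refs=B D, marked=B E G K
Mark A: refs=D, marked=A B E G K
Mark L: refs=B D, marked=A B E G K L
Mark D: refs=null A A, marked=A B D E G K L
Unmarked (collected): C F H I J

Answer: A B D E G K L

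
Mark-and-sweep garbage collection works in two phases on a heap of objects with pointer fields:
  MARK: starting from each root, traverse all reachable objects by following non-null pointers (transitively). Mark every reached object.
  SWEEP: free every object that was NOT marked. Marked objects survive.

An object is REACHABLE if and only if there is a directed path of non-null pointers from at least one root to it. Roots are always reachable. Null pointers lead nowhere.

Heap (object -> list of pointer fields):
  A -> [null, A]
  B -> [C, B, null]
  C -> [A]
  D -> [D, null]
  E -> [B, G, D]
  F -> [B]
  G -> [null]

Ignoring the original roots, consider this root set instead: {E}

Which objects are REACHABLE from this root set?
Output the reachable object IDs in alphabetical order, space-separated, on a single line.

Answer: A B C D E G

Derivation:
Roots: E
Mark E: refs=B G D, marked=E
Mark B: refs=C B null, marked=B E
Mark G: refs=null, marked=B E G
Mark D: refs=D null, marked=B D E G
Mark C: refs=A, marked=B C D E G
Mark A: refs=null A, marked=A B C D E G
Unmarked (collected): F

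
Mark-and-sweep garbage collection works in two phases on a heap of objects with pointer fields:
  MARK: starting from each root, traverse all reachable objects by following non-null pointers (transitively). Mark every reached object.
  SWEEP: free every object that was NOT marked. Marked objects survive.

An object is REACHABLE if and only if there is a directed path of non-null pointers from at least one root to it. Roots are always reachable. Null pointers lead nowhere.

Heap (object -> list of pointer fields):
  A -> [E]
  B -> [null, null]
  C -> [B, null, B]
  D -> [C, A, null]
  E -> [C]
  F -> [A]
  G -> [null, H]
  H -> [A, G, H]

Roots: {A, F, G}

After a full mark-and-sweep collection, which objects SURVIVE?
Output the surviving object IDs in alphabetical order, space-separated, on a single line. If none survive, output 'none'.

Answer: A B C E F G H

Derivation:
Roots: A F G
Mark A: refs=E, marked=A
Mark F: refs=A, marked=A F
Mark G: refs=null H, marked=A F G
Mark E: refs=C, marked=A E F G
Mark H: refs=A G H, marked=A E F G H
Mark C: refs=B null B, marked=A C E F G H
Mark B: refs=null null, marked=A B C E F G H
Unmarked (collected): D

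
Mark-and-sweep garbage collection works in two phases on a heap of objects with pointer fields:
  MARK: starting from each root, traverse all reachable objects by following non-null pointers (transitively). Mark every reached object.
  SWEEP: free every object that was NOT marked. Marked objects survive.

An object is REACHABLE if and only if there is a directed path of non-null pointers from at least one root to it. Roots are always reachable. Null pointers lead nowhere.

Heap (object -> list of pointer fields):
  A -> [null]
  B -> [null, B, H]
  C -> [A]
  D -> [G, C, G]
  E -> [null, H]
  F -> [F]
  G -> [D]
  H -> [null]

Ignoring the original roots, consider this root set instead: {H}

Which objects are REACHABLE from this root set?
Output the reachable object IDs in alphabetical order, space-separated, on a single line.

Answer: H

Derivation:
Roots: H
Mark H: refs=null, marked=H
Unmarked (collected): A B C D E F G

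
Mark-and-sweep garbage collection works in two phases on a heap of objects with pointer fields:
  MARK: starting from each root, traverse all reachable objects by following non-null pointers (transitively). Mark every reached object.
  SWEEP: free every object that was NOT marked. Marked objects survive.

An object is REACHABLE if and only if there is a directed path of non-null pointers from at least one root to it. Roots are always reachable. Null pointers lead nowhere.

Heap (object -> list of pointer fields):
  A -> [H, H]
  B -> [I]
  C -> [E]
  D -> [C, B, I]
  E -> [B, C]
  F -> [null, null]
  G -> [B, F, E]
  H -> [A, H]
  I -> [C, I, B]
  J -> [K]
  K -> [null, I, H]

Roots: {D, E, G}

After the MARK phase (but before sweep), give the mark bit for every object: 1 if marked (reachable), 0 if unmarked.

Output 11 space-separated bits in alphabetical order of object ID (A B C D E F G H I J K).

Roots: D E G
Mark D: refs=C B I, marked=D
Mark E: refs=B C, marked=D E
Mark G: refs=B F E, marked=D E G
Mark C: refs=E, marked=C D E G
Mark B: refs=I, marked=B C D E G
Mark I: refs=C I B, marked=B C D E G I
Mark F: refs=null null, marked=B C D E F G I
Unmarked (collected): A H J K

Answer: 0 1 1 1 1 1 1 0 1 0 0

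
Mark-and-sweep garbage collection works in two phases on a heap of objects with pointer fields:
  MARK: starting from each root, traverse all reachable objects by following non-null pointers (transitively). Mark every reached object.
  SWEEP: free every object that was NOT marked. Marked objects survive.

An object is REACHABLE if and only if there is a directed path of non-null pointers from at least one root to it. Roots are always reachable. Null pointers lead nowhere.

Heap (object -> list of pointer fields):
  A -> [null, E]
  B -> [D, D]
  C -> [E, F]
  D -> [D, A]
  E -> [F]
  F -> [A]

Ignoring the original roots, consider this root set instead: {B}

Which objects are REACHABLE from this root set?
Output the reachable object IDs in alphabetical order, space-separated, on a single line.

Answer: A B D E F

Derivation:
Roots: B
Mark B: refs=D D, marked=B
Mark D: refs=D A, marked=B D
Mark A: refs=null E, marked=A B D
Mark E: refs=F, marked=A B D E
Mark F: refs=A, marked=A B D E F
Unmarked (collected): C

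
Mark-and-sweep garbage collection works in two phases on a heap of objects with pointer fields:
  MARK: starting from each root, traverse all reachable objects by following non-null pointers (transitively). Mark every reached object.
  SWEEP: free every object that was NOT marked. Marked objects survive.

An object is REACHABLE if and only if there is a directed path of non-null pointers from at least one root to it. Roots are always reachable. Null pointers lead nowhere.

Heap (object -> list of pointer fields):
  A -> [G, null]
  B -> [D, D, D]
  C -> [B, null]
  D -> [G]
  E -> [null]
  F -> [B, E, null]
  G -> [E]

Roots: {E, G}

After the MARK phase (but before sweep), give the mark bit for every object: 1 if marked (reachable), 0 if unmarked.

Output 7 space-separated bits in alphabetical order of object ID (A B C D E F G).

Roots: E G
Mark E: refs=null, marked=E
Mark G: refs=E, marked=E G
Unmarked (collected): A B C D F

Answer: 0 0 0 0 1 0 1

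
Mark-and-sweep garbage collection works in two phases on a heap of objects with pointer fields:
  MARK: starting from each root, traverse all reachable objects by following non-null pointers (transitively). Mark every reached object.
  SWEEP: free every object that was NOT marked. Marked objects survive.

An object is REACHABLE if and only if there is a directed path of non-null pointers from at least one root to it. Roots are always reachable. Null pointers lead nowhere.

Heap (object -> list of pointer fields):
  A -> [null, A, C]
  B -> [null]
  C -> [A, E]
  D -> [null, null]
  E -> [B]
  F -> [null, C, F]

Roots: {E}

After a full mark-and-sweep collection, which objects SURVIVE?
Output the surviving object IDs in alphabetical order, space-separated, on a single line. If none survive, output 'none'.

Answer: B E

Derivation:
Roots: E
Mark E: refs=B, marked=E
Mark B: refs=null, marked=B E
Unmarked (collected): A C D F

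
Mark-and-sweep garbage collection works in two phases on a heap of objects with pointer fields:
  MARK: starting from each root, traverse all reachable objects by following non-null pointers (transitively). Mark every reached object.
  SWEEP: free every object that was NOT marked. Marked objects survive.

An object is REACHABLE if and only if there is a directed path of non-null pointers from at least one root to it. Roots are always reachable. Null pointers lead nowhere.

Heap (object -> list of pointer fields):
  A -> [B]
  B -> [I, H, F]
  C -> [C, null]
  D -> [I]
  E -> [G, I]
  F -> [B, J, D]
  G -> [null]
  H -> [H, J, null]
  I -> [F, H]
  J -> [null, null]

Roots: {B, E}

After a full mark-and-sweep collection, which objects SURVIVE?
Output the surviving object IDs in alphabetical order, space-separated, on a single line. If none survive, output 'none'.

Roots: B E
Mark B: refs=I H F, marked=B
Mark E: refs=G I, marked=B E
Mark I: refs=F H, marked=B E I
Mark H: refs=H J null, marked=B E H I
Mark F: refs=B J D, marked=B E F H I
Mark G: refs=null, marked=B E F G H I
Mark J: refs=null null, marked=B E F G H I J
Mark D: refs=I, marked=B D E F G H I J
Unmarked (collected): A C

Answer: B D E F G H I J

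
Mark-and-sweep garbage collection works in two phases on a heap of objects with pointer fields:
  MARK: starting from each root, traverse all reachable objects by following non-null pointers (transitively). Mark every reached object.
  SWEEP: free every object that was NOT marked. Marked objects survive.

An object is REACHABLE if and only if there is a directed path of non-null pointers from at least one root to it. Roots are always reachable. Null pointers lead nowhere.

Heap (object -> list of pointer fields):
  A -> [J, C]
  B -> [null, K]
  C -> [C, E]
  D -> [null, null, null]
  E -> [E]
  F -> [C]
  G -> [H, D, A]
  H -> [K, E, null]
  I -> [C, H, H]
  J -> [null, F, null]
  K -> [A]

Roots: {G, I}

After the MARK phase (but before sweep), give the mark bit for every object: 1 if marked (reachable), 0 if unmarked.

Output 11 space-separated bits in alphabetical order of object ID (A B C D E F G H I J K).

Roots: G I
Mark G: refs=H D A, marked=G
Mark I: refs=C H H, marked=G I
Mark H: refs=K E null, marked=G H I
Mark D: refs=null null null, marked=D G H I
Mark A: refs=J C, marked=A D G H I
Mark C: refs=C E, marked=A C D G H I
Mark K: refs=A, marked=A C D G H I K
Mark E: refs=E, marked=A C D E G H I K
Mark J: refs=null F null, marked=A C D E G H I J K
Mark F: refs=C, marked=A C D E F G H I J K
Unmarked (collected): B

Answer: 1 0 1 1 1 1 1 1 1 1 1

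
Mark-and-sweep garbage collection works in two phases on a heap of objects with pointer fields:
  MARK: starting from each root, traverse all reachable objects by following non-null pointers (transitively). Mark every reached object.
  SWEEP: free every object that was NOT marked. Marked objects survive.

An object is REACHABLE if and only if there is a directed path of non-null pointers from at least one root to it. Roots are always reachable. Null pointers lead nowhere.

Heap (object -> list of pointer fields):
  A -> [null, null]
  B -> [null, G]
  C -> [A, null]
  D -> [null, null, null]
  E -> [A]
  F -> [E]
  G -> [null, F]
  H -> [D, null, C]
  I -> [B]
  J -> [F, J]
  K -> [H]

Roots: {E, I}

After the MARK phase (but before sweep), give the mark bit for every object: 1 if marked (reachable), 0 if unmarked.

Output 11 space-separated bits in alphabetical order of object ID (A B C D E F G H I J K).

Roots: E I
Mark E: refs=A, marked=E
Mark I: refs=B, marked=E I
Mark A: refs=null null, marked=A E I
Mark B: refs=null G, marked=A B E I
Mark G: refs=null F, marked=A B E G I
Mark F: refs=E, marked=A B E F G I
Unmarked (collected): C D H J K

Answer: 1 1 0 0 1 1 1 0 1 0 0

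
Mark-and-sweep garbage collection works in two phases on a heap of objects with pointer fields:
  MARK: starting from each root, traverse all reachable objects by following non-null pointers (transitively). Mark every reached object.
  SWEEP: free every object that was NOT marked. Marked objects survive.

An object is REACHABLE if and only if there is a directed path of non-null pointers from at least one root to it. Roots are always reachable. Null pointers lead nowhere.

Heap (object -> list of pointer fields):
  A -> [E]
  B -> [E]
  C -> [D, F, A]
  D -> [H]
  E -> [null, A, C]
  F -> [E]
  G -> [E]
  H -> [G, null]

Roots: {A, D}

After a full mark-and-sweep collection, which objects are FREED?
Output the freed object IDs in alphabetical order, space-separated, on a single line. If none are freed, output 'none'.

Answer: B

Derivation:
Roots: A D
Mark A: refs=E, marked=A
Mark D: refs=H, marked=A D
Mark E: refs=null A C, marked=A D E
Mark H: refs=G null, marked=A D E H
Mark C: refs=D F A, marked=A C D E H
Mark G: refs=E, marked=A C D E G H
Mark F: refs=E, marked=A C D E F G H
Unmarked (collected): B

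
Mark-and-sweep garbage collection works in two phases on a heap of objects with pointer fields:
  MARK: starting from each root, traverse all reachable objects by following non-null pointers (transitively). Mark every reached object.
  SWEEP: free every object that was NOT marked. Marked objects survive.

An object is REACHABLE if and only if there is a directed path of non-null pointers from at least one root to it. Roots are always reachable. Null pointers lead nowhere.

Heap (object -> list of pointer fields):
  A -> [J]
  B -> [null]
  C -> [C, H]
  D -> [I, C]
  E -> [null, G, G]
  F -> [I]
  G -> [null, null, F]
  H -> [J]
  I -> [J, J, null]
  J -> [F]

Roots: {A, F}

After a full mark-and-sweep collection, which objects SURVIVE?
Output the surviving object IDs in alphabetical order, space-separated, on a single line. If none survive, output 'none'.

Answer: A F I J

Derivation:
Roots: A F
Mark A: refs=J, marked=A
Mark F: refs=I, marked=A F
Mark J: refs=F, marked=A F J
Mark I: refs=J J null, marked=A F I J
Unmarked (collected): B C D E G H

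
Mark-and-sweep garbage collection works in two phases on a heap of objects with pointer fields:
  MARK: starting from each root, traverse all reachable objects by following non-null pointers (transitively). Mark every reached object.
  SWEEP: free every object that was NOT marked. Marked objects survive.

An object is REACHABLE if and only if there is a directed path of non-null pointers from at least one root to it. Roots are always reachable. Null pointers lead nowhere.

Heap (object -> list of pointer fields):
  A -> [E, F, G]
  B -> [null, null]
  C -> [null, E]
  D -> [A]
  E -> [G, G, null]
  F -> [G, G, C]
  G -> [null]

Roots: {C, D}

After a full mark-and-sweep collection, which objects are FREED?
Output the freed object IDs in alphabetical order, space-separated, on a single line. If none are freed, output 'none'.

Answer: B

Derivation:
Roots: C D
Mark C: refs=null E, marked=C
Mark D: refs=A, marked=C D
Mark E: refs=G G null, marked=C D E
Mark A: refs=E F G, marked=A C D E
Mark G: refs=null, marked=A C D E G
Mark F: refs=G G C, marked=A C D E F G
Unmarked (collected): B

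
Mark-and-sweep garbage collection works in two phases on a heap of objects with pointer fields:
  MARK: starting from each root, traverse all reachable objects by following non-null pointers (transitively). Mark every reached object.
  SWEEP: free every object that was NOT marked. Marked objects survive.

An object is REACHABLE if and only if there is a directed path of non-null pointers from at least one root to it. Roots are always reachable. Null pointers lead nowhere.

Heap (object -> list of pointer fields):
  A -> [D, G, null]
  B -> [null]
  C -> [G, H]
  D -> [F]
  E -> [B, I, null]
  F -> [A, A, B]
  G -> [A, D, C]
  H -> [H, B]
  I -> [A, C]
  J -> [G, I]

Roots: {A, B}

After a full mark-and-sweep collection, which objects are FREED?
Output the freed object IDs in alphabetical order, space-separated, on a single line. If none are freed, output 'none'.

Answer: E I J

Derivation:
Roots: A B
Mark A: refs=D G null, marked=A
Mark B: refs=null, marked=A B
Mark D: refs=F, marked=A B D
Mark G: refs=A D C, marked=A B D G
Mark F: refs=A A B, marked=A B D F G
Mark C: refs=G H, marked=A B C D F G
Mark H: refs=H B, marked=A B C D F G H
Unmarked (collected): E I J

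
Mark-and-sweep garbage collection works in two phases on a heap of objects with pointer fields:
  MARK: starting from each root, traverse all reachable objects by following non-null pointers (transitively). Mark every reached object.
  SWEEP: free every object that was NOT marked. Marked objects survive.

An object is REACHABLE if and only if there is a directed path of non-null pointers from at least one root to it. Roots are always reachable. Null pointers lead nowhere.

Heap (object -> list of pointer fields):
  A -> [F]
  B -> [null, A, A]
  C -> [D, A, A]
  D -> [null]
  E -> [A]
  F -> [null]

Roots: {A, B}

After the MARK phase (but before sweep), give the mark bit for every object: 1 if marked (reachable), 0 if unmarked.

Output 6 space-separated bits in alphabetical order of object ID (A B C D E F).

Roots: A B
Mark A: refs=F, marked=A
Mark B: refs=null A A, marked=A B
Mark F: refs=null, marked=A B F
Unmarked (collected): C D E

Answer: 1 1 0 0 0 1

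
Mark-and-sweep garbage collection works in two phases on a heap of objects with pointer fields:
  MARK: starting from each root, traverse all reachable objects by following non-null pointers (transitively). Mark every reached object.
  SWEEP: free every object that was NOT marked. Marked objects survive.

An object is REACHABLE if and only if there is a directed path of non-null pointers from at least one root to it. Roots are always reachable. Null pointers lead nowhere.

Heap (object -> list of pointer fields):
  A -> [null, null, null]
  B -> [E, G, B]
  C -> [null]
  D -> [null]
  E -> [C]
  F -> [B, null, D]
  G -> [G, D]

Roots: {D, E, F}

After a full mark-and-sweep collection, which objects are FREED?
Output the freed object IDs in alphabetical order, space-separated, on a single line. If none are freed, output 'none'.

Roots: D E F
Mark D: refs=null, marked=D
Mark E: refs=C, marked=D E
Mark F: refs=B null D, marked=D E F
Mark C: refs=null, marked=C D E F
Mark B: refs=E G B, marked=B C D E F
Mark G: refs=G D, marked=B C D E F G
Unmarked (collected): A

Answer: A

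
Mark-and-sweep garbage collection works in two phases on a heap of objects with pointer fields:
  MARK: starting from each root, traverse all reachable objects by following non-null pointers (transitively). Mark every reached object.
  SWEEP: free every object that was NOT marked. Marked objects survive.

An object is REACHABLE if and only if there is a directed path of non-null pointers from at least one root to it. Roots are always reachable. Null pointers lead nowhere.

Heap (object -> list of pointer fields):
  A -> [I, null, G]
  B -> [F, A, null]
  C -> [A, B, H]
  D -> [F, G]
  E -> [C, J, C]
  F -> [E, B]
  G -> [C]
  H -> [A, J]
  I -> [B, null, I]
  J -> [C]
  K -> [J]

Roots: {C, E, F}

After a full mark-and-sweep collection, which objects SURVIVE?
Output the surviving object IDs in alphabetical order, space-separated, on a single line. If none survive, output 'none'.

Roots: C E F
Mark C: refs=A B H, marked=C
Mark E: refs=C J C, marked=C E
Mark F: refs=E B, marked=C E F
Mark A: refs=I null G, marked=A C E F
Mark B: refs=F A null, marked=A B C E F
Mark H: refs=A J, marked=A B C E F H
Mark J: refs=C, marked=A B C E F H J
Mark I: refs=B null I, marked=A B C E F H I J
Mark G: refs=C, marked=A B C E F G H I J
Unmarked (collected): D K

Answer: A B C E F G H I J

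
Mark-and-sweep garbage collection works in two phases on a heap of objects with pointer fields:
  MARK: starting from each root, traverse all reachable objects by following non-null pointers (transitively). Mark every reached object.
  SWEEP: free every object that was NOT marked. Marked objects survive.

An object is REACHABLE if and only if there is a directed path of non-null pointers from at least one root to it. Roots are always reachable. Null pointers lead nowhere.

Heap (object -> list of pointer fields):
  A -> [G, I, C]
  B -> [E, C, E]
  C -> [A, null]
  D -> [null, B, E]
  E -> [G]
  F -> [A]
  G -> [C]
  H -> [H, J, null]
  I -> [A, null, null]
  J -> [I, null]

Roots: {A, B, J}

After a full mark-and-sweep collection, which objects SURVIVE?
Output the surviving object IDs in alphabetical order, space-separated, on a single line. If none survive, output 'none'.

Answer: A B C E G I J

Derivation:
Roots: A B J
Mark A: refs=G I C, marked=A
Mark B: refs=E C E, marked=A B
Mark J: refs=I null, marked=A B J
Mark G: refs=C, marked=A B G J
Mark I: refs=A null null, marked=A B G I J
Mark C: refs=A null, marked=A B C G I J
Mark E: refs=G, marked=A B C E G I J
Unmarked (collected): D F H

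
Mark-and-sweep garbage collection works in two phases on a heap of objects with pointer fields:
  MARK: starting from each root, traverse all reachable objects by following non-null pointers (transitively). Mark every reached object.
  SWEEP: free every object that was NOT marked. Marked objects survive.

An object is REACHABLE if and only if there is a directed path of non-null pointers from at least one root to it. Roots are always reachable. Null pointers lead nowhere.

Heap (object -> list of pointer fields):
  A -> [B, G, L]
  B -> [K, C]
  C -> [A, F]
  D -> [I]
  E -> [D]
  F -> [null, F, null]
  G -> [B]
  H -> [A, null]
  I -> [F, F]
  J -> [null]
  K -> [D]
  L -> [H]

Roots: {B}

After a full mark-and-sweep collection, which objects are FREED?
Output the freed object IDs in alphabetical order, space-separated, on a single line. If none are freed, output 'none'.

Answer: E J

Derivation:
Roots: B
Mark B: refs=K C, marked=B
Mark K: refs=D, marked=B K
Mark C: refs=A F, marked=B C K
Mark D: refs=I, marked=B C D K
Mark A: refs=B G L, marked=A B C D K
Mark F: refs=null F null, marked=A B C D F K
Mark I: refs=F F, marked=A B C D F I K
Mark G: refs=B, marked=A B C D F G I K
Mark L: refs=H, marked=A B C D F G I K L
Mark H: refs=A null, marked=A B C D F G H I K L
Unmarked (collected): E J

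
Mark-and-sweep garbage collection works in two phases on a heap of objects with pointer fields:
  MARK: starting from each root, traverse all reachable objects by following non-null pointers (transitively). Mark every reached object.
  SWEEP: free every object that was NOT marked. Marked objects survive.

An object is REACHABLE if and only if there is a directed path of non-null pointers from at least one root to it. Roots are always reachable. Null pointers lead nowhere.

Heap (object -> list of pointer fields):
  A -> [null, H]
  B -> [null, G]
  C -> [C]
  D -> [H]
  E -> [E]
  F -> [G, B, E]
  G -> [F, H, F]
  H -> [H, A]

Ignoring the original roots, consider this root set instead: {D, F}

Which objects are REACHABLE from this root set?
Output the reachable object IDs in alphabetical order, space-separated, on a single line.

Answer: A B D E F G H

Derivation:
Roots: D F
Mark D: refs=H, marked=D
Mark F: refs=G B E, marked=D F
Mark H: refs=H A, marked=D F H
Mark G: refs=F H F, marked=D F G H
Mark B: refs=null G, marked=B D F G H
Mark E: refs=E, marked=B D E F G H
Mark A: refs=null H, marked=A B D E F G H
Unmarked (collected): C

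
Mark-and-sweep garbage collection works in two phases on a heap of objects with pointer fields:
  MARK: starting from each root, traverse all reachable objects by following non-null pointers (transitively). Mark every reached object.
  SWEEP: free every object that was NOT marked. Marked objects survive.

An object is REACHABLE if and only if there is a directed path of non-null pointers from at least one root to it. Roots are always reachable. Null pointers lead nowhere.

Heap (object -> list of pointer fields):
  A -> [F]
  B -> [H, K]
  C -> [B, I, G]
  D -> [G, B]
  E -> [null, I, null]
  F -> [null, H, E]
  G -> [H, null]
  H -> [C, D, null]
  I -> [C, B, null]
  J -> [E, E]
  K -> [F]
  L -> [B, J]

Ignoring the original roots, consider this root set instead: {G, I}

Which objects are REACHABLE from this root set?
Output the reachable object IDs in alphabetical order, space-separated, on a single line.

Roots: G I
Mark G: refs=H null, marked=G
Mark I: refs=C B null, marked=G I
Mark H: refs=C D null, marked=G H I
Mark C: refs=B I G, marked=C G H I
Mark B: refs=H K, marked=B C G H I
Mark D: refs=G B, marked=B C D G H I
Mark K: refs=F, marked=B C D G H I K
Mark F: refs=null H E, marked=B C D F G H I K
Mark E: refs=null I null, marked=B C D E F G H I K
Unmarked (collected): A J L

Answer: B C D E F G H I K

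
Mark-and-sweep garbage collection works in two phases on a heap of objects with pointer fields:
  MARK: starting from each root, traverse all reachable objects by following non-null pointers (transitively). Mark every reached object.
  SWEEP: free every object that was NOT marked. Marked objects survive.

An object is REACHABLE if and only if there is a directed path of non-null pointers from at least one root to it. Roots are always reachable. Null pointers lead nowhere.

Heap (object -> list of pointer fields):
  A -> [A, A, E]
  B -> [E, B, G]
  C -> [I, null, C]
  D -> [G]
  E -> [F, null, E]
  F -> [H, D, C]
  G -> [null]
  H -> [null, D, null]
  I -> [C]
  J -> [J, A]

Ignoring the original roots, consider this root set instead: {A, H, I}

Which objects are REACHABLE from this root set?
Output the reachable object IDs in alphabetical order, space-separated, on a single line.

Answer: A C D E F G H I

Derivation:
Roots: A H I
Mark A: refs=A A E, marked=A
Mark H: refs=null D null, marked=A H
Mark I: refs=C, marked=A H I
Mark E: refs=F null E, marked=A E H I
Mark D: refs=G, marked=A D E H I
Mark C: refs=I null C, marked=A C D E H I
Mark F: refs=H D C, marked=A C D E F H I
Mark G: refs=null, marked=A C D E F G H I
Unmarked (collected): B J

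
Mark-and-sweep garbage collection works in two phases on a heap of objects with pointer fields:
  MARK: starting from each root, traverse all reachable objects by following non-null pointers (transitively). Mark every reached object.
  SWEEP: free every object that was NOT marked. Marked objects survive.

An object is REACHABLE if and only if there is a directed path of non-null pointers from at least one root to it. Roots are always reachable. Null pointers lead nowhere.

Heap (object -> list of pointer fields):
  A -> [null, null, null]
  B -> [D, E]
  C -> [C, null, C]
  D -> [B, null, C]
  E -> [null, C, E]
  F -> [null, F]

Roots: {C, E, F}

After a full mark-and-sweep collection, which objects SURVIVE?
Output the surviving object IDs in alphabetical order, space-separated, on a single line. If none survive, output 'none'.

Answer: C E F

Derivation:
Roots: C E F
Mark C: refs=C null C, marked=C
Mark E: refs=null C E, marked=C E
Mark F: refs=null F, marked=C E F
Unmarked (collected): A B D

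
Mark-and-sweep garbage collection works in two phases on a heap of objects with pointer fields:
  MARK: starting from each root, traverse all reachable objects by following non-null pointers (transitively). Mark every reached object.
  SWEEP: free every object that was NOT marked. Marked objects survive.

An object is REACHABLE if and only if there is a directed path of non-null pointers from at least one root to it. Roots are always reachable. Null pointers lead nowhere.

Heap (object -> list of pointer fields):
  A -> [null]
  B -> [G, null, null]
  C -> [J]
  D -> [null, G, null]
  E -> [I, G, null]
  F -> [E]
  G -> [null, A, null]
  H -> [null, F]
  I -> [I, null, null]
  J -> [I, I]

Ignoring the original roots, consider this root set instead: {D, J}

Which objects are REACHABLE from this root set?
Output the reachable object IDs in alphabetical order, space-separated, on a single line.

Answer: A D G I J

Derivation:
Roots: D J
Mark D: refs=null G null, marked=D
Mark J: refs=I I, marked=D J
Mark G: refs=null A null, marked=D G J
Mark I: refs=I null null, marked=D G I J
Mark A: refs=null, marked=A D G I J
Unmarked (collected): B C E F H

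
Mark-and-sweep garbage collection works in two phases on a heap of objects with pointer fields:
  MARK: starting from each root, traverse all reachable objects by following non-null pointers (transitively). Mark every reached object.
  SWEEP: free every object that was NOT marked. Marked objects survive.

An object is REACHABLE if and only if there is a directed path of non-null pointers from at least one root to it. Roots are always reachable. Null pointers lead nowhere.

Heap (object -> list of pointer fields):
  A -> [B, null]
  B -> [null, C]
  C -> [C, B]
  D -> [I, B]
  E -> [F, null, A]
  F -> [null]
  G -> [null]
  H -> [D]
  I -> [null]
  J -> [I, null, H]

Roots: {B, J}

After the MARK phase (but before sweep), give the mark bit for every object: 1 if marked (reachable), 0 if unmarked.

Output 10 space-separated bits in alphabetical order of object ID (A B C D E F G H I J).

Roots: B J
Mark B: refs=null C, marked=B
Mark J: refs=I null H, marked=B J
Mark C: refs=C B, marked=B C J
Mark I: refs=null, marked=B C I J
Mark H: refs=D, marked=B C H I J
Mark D: refs=I B, marked=B C D H I J
Unmarked (collected): A E F G

Answer: 0 1 1 1 0 0 0 1 1 1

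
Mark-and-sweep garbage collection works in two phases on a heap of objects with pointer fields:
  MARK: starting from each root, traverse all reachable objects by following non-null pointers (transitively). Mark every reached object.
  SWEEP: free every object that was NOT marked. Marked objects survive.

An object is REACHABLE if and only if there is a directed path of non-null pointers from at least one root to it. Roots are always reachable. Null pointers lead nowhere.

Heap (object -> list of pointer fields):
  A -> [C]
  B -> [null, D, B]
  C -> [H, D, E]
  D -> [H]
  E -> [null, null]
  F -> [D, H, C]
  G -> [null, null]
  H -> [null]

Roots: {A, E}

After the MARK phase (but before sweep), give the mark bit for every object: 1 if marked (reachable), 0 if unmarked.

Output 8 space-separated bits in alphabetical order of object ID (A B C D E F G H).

Roots: A E
Mark A: refs=C, marked=A
Mark E: refs=null null, marked=A E
Mark C: refs=H D E, marked=A C E
Mark H: refs=null, marked=A C E H
Mark D: refs=H, marked=A C D E H
Unmarked (collected): B F G

Answer: 1 0 1 1 1 0 0 1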